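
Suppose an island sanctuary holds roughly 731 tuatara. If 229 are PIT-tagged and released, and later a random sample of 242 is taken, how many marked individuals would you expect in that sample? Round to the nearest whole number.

expected recaptures ≈ 76

The marked fraction of the population is 229/731, so in a sample of 242 expect C·(M/N) marked.
E[R] = 229 × 242 / 731 = 55418 / 731 ≈ 75.8 → 76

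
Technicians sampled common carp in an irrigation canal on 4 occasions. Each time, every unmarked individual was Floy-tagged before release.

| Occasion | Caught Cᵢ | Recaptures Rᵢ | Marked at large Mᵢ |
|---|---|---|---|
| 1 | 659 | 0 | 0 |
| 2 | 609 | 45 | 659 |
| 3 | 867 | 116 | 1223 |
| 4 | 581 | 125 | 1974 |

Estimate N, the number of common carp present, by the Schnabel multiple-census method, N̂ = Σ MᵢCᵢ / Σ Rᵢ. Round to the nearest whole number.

N ≈ 9121

Σ MᵢCᵢ = 0·659 + 659·609 + 1223·867 + 1974·581 = 0 + 401331 + 1060341 + 1146894 = 2608566
Σ Rᵢ = 0 + 45 + 116 + 125 = 286
N̂ = 2608566 / 286 ≈ 9120.9 → 9121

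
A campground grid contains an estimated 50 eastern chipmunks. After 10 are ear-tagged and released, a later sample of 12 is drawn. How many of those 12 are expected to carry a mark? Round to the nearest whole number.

expected recaptures ≈ 2

Expected recaptures E[R] = M·C / N.
E[R] = 10 × 12 / 50 = 120 / 50 ≈ 2.4 → 2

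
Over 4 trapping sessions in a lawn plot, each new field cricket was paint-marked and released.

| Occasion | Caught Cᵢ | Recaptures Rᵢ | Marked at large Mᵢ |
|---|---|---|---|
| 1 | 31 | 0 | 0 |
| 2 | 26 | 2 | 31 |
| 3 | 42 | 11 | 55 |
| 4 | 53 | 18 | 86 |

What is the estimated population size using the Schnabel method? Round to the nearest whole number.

N ≈ 248

Σ MᵢCᵢ = 0·31 + 31·26 + 55·42 + 86·53 = 0 + 806 + 2310 + 4558 = 7674
Σ Rᵢ = 0 + 2 + 11 + 18 = 31
N̂ = 7674 / 31 ≈ 247.5 → 248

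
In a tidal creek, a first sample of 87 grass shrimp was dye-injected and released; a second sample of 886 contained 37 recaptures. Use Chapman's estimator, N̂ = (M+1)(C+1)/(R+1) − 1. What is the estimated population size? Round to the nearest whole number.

N̂ = (87+1)(886+1)/(37+1) − 1 = 88·887/38 − 1
= 78056/38 − 1 ≈ 2054.1 − 1 ≈ 2053.1 → 2053

N ≈ 2053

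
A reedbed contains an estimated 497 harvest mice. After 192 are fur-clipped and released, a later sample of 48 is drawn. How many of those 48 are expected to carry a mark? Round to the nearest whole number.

expected recaptures ≈ 19

The marked fraction of the population is 192/497, so in a sample of 48 expect C·(M/N) marked.
E[R] = 192 × 48 / 497 = 9216 / 497 ≈ 18.5 → 19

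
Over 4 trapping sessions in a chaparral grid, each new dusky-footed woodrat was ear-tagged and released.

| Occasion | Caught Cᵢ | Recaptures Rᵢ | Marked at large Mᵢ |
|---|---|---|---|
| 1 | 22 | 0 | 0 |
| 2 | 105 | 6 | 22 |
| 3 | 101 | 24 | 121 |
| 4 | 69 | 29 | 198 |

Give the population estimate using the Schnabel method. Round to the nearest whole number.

N ≈ 478

Σ MᵢCᵢ = 0·22 + 22·105 + 121·101 + 198·69 = 0 + 2310 + 12221 + 13662 = 28193
Σ Rᵢ = 0 + 6 + 24 + 29 = 59
N̂ = 28193 / 59 ≈ 477.8 → 478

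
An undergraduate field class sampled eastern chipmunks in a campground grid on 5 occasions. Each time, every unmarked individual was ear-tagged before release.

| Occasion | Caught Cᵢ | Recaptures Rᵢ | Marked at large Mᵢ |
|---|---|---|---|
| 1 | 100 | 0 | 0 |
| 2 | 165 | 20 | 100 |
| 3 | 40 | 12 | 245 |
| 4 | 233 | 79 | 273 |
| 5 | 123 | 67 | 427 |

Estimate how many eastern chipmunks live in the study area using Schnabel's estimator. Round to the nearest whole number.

N ≈ 800

Σ MᵢCᵢ = 0·100 + 100·165 + 245·40 + 273·233 + 427·123 = 0 + 16500 + 9800 + 63609 + 52521 = 142430
Σ Rᵢ = 0 + 20 + 12 + 79 + 67 = 178
N̂ = 142430 / 178 ≈ 800.2 → 800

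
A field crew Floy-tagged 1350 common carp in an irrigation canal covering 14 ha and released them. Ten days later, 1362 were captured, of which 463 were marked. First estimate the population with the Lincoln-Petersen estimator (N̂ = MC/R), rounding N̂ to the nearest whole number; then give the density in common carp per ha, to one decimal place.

N̂ = 1350·1362/463 = 1838700/463 ≈ 3971.3 → 3971
Density = N̂ / area = 3971 / 14 ≈ 283.64 → 283.6 per ha

density ≈ 283.6 common carp per ha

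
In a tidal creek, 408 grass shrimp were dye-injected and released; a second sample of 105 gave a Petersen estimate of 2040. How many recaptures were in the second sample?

R = 21

From N = M·C/R: R = M·C / N = 408·105 / 2040 = 42840 / 2040 = 21.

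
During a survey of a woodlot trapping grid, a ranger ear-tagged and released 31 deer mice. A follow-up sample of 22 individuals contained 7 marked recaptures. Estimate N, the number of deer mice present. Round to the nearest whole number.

The marked fraction in the recapture sample should equal the marked fraction in the population: 7/22 = 31/N.
N = (31 × 22) / 7 = 682 / 7 ≈ 97.4 → 97

N ≈ 97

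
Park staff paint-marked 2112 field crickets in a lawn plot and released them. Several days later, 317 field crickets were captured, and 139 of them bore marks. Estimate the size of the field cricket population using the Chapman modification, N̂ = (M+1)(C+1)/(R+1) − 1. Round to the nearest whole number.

N̂ = (2112+1)(317+1)/(139+1) − 1 = 2113·318/140 − 1
= 671934/140 − 1 ≈ 4799.5 − 1 ≈ 4798.5 → 4799

N ≈ 4799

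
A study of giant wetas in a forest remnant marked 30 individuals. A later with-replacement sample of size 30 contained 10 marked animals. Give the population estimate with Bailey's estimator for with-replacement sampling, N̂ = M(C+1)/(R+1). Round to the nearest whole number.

N ≈ 85

N̂ = 30·(30+1)/(10+1) = 30·31/11 = 930/11 ≈ 84.5 → 85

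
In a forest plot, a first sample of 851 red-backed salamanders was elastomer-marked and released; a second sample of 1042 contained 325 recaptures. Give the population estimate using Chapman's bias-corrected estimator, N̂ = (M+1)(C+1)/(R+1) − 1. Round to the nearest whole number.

N ≈ 2725

N̂ = (851+1)(1042+1)/(325+1) − 1 = 852·1043/326 − 1
= 888636/326 − 1 ≈ 2725.9 − 1 ≈ 2724.9 → 2725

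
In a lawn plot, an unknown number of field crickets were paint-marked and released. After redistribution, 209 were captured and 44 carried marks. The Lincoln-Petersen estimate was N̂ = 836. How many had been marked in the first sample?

From N = M·C/R: M = N·R / C = 836·44 / 209 = 36784 / 209 = 176.

M = 176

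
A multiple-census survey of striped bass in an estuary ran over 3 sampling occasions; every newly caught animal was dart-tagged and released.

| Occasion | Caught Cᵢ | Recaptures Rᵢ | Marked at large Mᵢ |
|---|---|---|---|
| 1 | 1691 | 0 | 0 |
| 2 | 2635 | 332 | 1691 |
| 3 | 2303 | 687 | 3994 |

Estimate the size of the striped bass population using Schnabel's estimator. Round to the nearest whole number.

N ≈ 13,399

Σ MᵢCᵢ = 0·1691 + 1691·2635 + 3994·2303 = 0 + 4455785 + 9198182 = 13653967
Σ Rᵢ = 0 + 332 + 687 = 1019
N̂ = 13653967 / 1019 ≈ 13399.4 → 13399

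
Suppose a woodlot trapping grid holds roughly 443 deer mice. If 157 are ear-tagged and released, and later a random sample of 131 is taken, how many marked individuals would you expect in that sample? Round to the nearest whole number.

expected recaptures ≈ 46

Expected recaptures E[R] = M·C / N.
E[R] = 157 × 131 / 443 = 20567 / 443 ≈ 46.4 → 46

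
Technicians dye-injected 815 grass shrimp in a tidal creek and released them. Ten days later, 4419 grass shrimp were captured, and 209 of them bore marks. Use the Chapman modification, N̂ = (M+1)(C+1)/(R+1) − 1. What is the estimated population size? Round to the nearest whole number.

N̂ = (815+1)(4419+1)/(209+1) − 1 = 816·4420/210 − 1
= 3606720/210 − 1 ≈ 17174.9 − 1 ≈ 17173.9 → 17174

N ≈ 17,174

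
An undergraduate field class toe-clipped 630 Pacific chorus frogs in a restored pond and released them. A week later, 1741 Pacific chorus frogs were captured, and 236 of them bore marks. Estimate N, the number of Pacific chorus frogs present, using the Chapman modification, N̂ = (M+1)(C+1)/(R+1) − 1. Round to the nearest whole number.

N ≈ 4637

N̂ = (630+1)(1741+1)/(236+1) − 1 = 631·1742/237 − 1
= 1099202/237 − 1 ≈ 4638.0 − 1 ≈ 4637.0 → 4637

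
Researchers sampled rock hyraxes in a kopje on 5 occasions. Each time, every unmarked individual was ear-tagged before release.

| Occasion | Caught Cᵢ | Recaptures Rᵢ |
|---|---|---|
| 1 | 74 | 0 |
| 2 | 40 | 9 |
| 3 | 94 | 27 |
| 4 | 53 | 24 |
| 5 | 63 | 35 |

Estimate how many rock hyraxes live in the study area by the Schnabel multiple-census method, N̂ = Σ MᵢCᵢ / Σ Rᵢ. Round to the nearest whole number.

N ≈ 364

Marked at large before each occasion: Mᵢ = Σⱼ<ᵢ (Cⱼ − Rⱼ) → M1=0, M2=74, M3=105, M4=172, M5=201
Σ MᵢCᵢ = 0·74 + 74·40 + 105·94 + 172·53 + 201·63 = 0 + 2960 + 9870 + 9116 + 12663 = 34609
Σ Rᵢ = 0 + 9 + 27 + 24 + 35 = 95
N̂ = 34609 / 95 ≈ 364.3 → 364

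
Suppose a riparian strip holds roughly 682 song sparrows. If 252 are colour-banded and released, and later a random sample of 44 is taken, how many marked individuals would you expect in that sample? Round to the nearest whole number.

expected recaptures ≈ 16

Expected recaptures E[R] = M·C / N.
E[R] = 252 × 44 / 682 = 11088 / 682 ≈ 16.3 → 16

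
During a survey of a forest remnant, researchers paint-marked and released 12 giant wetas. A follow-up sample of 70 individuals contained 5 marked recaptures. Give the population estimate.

N = (12 × 70) / 5 = 840 / 5 = 168

N = 168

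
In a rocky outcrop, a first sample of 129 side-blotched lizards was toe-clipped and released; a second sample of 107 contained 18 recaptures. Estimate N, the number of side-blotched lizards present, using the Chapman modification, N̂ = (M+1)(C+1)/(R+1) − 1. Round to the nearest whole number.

N ≈ 738

N̂ = (129+1)(107+1)/(18+1) − 1 = 130·108/19 − 1
= 14040/19 − 1 ≈ 738.9 − 1 ≈ 737.9 → 738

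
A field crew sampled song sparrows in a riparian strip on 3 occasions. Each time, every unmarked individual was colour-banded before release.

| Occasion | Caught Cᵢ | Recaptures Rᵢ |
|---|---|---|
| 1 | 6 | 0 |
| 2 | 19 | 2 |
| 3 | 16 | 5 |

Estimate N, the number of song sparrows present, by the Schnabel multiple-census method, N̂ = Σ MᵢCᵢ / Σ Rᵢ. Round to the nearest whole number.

Marked at large before each occasion: Mᵢ = Σⱼ<ᵢ (Cⱼ − Rⱼ) → M1=0, M2=6, M3=23
Σ MᵢCᵢ = 0·6 + 6·19 + 23·16 = 0 + 114 + 368 = 482
Σ Rᵢ = 0 + 2 + 5 = 7
N̂ = 482 / 7 ≈ 68.9 → 69

N ≈ 69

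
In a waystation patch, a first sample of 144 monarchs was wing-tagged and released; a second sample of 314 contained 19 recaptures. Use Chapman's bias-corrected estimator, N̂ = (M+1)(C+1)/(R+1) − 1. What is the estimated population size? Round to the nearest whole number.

N ≈ 2283

N̂ = (144+1)(314+1)/(19+1) − 1 = 145·315/20 − 1
= 45675/20 − 1 ≈ 2283.8 − 1 ≈ 2282.8 → 2283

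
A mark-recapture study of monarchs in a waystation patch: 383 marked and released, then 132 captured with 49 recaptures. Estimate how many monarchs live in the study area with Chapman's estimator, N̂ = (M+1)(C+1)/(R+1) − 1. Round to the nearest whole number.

N ≈ 1020

N̂ = (383+1)(132+1)/(49+1) − 1 = 384·133/50 − 1
= 51072/50 − 1 ≈ 1021.4 − 1 ≈ 1020.4 → 1020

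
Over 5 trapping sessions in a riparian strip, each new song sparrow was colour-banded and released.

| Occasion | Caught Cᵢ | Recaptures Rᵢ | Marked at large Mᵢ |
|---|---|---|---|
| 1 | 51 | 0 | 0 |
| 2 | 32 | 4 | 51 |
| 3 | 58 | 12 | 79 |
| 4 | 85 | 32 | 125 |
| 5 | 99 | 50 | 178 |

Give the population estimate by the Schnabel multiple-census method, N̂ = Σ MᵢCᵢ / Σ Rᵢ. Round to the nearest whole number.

Σ MᵢCᵢ = 0·51 + 51·32 + 79·58 + 125·85 + 178·99 = 0 + 1632 + 4582 + 10625 + 17622 = 34461
Σ Rᵢ = 0 + 4 + 12 + 32 + 50 = 98
N̂ = 34461 / 98 ≈ 351.6 → 352

N ≈ 352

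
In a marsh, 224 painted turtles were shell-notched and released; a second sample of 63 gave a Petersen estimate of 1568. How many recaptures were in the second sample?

From N = M·C/R: R = M·C / N = 224·63 / 1568 = 14112 / 1568 = 9.

R = 9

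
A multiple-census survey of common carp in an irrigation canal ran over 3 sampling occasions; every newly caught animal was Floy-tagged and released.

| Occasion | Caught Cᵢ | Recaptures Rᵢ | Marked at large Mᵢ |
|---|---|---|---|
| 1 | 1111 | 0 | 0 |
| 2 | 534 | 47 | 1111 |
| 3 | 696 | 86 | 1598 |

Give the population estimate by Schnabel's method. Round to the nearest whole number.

N ≈ 12,823

Σ MᵢCᵢ = 0·1111 + 1111·534 + 1598·696 = 0 + 593274 + 1112208 = 1705482
Σ Rᵢ = 0 + 47 + 86 = 133
N̂ = 1705482 / 133 ≈ 12823.2 → 12823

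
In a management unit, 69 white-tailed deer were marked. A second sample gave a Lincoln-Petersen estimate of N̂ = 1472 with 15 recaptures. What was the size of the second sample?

From N = M·C/R: C = N·R / M = 1472·15 / 69 = 22080 / 69 = 320.

C = 320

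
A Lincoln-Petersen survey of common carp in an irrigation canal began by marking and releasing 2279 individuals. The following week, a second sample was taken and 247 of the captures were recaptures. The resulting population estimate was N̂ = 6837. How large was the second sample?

From N = M·C/R: C = N·R / M = 6837·247 / 2279 = 1688739 / 2279 = 741.

C = 741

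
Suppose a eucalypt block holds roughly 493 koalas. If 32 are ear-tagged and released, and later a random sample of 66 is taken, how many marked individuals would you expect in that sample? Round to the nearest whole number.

Expected recaptures E[R] = M·C / N.
E[R] = 32 × 66 / 493 = 2112 / 493 ≈ 4.3 → 4

expected recaptures ≈ 4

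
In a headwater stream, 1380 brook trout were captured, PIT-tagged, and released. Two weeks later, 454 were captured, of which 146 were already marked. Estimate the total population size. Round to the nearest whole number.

N ≈ 4291

The marked fraction in the recapture sample should equal the marked fraction in the population: 146/454 = 1380/N.
N = (1380 × 454) / 146 = 626520 / 146 ≈ 4291.2 → 4291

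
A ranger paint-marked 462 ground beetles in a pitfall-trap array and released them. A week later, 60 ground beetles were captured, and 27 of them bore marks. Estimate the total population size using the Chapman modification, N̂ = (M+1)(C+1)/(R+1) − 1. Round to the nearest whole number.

N̂ = (462+1)(60+1)/(27+1) − 1 = 463·61/28 − 1
= 28243/28 − 1 ≈ 1008.7 − 1 ≈ 1007.7 → 1008

N ≈ 1008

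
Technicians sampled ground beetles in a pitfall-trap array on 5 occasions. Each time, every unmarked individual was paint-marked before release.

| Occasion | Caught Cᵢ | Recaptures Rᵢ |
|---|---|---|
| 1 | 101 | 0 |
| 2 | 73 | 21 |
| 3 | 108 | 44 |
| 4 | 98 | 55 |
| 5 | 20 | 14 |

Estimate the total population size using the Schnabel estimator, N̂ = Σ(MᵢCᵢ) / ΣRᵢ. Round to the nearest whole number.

N ≈ 376

Marked at large before each occasion: Mᵢ = Σⱼ<ᵢ (Cⱼ − Rⱼ) → M1=0, M2=101, M3=153, M4=217, M5=260
Σ MᵢCᵢ = 0·101 + 101·73 + 153·108 + 217·98 + 260·20 = 0 + 7373 + 16524 + 21266 + 5200 = 50363
Σ Rᵢ = 0 + 21 + 44 + 55 + 14 = 134
N̂ = 50363 / 134 ≈ 375.8 → 376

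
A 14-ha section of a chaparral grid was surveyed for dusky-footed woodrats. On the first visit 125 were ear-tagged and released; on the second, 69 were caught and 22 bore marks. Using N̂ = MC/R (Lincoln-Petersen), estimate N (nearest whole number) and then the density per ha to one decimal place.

N̂ = 125·69/22 = 8625/22 ≈ 392.0 → 392
Density = N̂ / area = 392 / 14 = 28.0 per ha

density ≈ 28.0 dusky-footed woodrats per ha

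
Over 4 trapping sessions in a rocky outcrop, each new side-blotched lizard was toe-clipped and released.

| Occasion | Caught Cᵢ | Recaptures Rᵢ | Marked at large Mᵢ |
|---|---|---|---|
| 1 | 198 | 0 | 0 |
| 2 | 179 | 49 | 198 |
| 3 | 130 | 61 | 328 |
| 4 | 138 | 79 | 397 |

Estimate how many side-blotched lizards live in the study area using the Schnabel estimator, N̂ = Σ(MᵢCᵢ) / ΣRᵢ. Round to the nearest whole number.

Σ MᵢCᵢ = 0·198 + 198·179 + 328·130 + 397·138 = 0 + 35442 + 42640 + 54786 = 132868
Σ Rᵢ = 0 + 49 + 61 + 79 = 189
N̂ = 132868 / 189 ≈ 703.0 → 703

N ≈ 703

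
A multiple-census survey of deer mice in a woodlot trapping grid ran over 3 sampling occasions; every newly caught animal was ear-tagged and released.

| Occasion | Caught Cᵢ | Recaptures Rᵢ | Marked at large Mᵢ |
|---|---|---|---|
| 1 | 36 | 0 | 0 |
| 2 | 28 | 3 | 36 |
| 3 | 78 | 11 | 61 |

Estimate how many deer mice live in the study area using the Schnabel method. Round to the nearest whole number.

N ≈ 412

Σ MᵢCᵢ = 0·36 + 36·28 + 61·78 = 0 + 1008 + 4758 = 5766
Σ Rᵢ = 0 + 3 + 11 = 14
N̂ = 5766 / 14 ≈ 411.9 → 412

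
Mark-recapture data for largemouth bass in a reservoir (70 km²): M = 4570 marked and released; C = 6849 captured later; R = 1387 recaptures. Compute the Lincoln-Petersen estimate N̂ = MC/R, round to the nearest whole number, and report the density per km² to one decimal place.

N̂ = 4570·6849/1387 = 31299930/1387 ≈ 22566.6 → 22567
Density = N̂ / area = 22567 / 70 ≈ 322.39 → 322.4 per km²

density ≈ 322.4 largemouth bass per km²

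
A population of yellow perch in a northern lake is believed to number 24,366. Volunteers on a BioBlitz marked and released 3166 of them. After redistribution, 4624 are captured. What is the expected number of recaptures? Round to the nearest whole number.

Expected recaptures E[R] = M·C / N.
E[R] = 3166 × 4624 / 24366 = 14639584 / 24366 ≈ 600.8 → 601

expected recaptures ≈ 601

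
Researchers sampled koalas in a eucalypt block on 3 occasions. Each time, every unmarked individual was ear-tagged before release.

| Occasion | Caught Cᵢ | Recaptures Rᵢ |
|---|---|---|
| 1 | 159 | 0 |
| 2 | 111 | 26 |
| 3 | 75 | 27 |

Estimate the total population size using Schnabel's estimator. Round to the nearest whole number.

Marked at large before each occasion: Mᵢ = Σⱼ<ᵢ (Cⱼ − Rⱼ) → M1=0, M2=159, M3=244
Σ MᵢCᵢ = 0·159 + 159·111 + 244·75 = 0 + 17649 + 18300 = 35949
Σ Rᵢ = 0 + 26 + 27 = 53
N̂ = 35949 / 53 ≈ 678.3 → 678

N ≈ 678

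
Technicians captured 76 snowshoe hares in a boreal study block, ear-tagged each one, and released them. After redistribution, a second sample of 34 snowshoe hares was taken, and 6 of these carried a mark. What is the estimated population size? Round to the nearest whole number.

The marked fraction in the recapture sample should equal the marked fraction in the population: 6/34 = 76/N.
N = (76 × 34) / 6 = 2584 / 6 ≈ 430.7 → 431

N ≈ 431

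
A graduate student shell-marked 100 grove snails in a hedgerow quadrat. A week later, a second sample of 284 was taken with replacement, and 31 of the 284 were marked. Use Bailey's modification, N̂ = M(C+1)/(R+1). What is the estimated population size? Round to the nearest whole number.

N ≈ 891

N̂ = 100·(284+1)/(31+1) = 100·285/32 = 28500/32 ≈ 890.6 → 891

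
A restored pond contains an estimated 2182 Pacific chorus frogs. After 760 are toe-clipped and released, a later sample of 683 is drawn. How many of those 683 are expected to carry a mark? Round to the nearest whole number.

expected recaptures ≈ 238

Expected recaptures E[R] = M·C / N.
E[R] = 760 × 683 / 2182 = 519080 / 2182 ≈ 237.9 → 238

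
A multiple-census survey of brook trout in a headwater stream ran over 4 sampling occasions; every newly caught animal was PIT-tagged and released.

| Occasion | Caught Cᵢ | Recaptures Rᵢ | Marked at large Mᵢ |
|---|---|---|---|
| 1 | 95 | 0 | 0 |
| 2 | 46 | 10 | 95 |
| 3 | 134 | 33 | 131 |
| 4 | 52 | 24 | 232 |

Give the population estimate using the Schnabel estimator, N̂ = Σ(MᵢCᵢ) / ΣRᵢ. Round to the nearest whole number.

Σ MᵢCᵢ = 0·95 + 95·46 + 131·134 + 232·52 = 0 + 4370 + 17554 + 12064 = 33988
Σ Rᵢ = 0 + 10 + 33 + 24 = 67
N̂ = 33988 / 67 ≈ 507.3 → 507

N ≈ 507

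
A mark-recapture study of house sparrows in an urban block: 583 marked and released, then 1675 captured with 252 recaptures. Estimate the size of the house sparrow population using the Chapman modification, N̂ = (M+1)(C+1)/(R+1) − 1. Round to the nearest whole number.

N̂ = (583+1)(1675+1)/(252+1) − 1 = 584·1676/253 − 1
= 978784/253 − 1 ≈ 3868.7 − 1 ≈ 3867.7 → 3868

N ≈ 3868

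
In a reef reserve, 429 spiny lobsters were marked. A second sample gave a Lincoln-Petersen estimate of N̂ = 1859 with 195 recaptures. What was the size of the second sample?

C = 845

From N = M·C/R: C = N·R / M = 1859·195 / 429 = 362505 / 429 = 845.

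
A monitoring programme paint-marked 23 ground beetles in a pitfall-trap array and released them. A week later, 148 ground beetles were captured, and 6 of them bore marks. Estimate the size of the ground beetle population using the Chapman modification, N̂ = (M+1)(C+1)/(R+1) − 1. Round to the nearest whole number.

N̂ = (23+1)(148+1)/(6+1) − 1 = 24·149/7 − 1
= 3576/7 − 1 ≈ 510.9 − 1 ≈ 509.9 → 510

N ≈ 510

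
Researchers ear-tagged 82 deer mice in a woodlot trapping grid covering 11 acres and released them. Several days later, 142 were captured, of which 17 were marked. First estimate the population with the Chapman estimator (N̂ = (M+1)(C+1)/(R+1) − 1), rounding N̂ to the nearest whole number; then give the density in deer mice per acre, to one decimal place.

N̂ = 83·143/18 − 1 = 11869/18 − 1 ≈ 658.4 → 658
Density = N̂ / area = 658 / 11 ≈ 59.82 → 59.8 per acre

density ≈ 59.8 deer mice per acre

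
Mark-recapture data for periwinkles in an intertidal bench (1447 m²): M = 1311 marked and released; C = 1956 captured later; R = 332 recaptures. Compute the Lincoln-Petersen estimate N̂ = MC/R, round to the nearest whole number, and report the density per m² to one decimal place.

density ≈ 5.3 periwinkles per m²

N̂ = 1311·1956/332 = 2564316/332 ≈ 7723.8 → 7724
Density = N̂ / area = 7724 / 1447 ≈ 5.34 → 5.3 per m²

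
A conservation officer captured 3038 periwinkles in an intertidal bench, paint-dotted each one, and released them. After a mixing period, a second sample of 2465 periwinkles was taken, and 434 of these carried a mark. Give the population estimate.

N = 17,255

N = (3038 × 2465) / 434 = 7488670 / 434 = 17255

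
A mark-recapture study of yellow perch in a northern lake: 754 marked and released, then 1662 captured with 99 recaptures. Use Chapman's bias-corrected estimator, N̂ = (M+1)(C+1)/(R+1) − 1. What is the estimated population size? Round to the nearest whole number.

N ≈ 12,555

N̂ = (754+1)(1662+1)/(99+1) − 1 = 755·1663/100 − 1
= 1255565/100 − 1 ≈ 12555.6 − 1 ≈ 12554.6 → 12555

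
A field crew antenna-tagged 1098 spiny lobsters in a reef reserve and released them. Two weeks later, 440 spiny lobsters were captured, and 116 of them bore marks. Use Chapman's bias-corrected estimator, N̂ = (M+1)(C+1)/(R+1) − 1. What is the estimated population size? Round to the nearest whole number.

N ≈ 4141

N̂ = (1098+1)(440+1)/(116+1) − 1 = 1099·441/117 − 1
= 484659/117 − 1 ≈ 4142.4 − 1 ≈ 4141.4 → 4141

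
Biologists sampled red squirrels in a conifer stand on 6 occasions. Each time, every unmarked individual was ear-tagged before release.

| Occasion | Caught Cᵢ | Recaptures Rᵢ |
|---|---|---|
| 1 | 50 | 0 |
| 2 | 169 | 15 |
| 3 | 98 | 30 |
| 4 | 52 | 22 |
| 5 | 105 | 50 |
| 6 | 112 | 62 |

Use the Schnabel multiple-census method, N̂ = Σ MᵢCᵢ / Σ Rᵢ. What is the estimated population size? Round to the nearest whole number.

N ≈ 638

Marked at large before each occasion: Mᵢ = Σⱼ<ᵢ (Cⱼ − Rⱼ) → M1=0, M2=50, M3=204, M4=272, M5=302, M6=357
Σ MᵢCᵢ = 0·50 + 50·169 + 204·98 + 272·52 + 302·105 + 357·112 = 0 + 8450 + 19992 + 14144 + 31710 + 39984 = 114280
Σ Rᵢ = 0 + 15 + 30 + 22 + 50 + 62 = 179
N̂ = 114280 / 179 ≈ 638.4 → 638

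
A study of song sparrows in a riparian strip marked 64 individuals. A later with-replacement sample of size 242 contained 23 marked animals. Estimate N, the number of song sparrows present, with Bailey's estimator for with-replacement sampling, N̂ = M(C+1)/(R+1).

N̂ = 64·(242+1)/(23+1) = 64·243/24 = 15552/24 = 648

N = 648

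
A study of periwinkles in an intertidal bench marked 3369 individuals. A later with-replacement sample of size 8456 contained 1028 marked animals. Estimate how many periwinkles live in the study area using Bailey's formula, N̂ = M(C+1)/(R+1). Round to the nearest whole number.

N̂ = 3369·(8456+1)/(1028+1) = 3369·8457/1029 = 28491633/1029 ≈ 27688.7 → 27689

N ≈ 27,689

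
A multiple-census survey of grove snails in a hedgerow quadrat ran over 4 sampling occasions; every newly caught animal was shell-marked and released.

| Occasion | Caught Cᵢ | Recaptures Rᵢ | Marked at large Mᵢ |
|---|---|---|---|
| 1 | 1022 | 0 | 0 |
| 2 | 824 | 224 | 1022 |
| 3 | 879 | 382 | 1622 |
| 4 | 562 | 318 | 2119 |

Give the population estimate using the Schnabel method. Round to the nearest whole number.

N ≈ 3743

Σ MᵢCᵢ = 0·1022 + 1022·824 + 1622·879 + 2119·562 = 0 + 842128 + 1425738 + 1190878 = 3458744
Σ Rᵢ = 0 + 224 + 382 + 318 = 924
N̂ = 3458744 / 924 ≈ 3743.2 → 3743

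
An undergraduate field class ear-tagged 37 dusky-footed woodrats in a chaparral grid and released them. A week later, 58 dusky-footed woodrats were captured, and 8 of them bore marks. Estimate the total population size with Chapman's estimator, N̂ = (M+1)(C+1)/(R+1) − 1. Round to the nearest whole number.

N ≈ 248

N̂ = (37+1)(58+1)/(8+1) − 1 = 38·59/9 − 1
= 2242/9 − 1 ≈ 249.1 − 1 ≈ 248.1 → 248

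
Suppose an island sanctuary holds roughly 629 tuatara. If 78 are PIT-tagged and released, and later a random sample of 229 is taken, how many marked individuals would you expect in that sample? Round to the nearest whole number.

expected recaptures ≈ 28

Expected recaptures E[R] = M·C / N.
E[R] = 78 × 229 / 629 = 17862 / 629 ≈ 28.4 → 28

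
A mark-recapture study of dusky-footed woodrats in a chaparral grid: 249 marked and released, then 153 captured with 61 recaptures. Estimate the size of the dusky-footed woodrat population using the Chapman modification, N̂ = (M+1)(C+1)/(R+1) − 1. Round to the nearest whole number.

N̂ = (249+1)(153+1)/(61+1) − 1 = 250·154/62 − 1
= 38500/62 − 1 ≈ 621.0 − 1 ≈ 620.0 → 620

N ≈ 620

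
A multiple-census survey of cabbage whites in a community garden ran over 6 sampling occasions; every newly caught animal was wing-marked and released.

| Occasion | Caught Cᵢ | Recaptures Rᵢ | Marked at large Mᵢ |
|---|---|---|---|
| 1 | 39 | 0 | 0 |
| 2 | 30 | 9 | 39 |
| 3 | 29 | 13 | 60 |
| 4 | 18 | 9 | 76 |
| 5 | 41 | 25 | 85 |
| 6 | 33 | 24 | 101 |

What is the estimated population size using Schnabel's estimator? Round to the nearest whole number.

Σ MᵢCᵢ = 0·39 + 39·30 + 60·29 + 76·18 + 85·41 + 101·33 = 0 + 1170 + 1740 + 1368 + 3485 + 3333 = 11096
Σ Rᵢ = 0 + 9 + 13 + 9 + 25 + 24 = 80
N̂ = 11096 / 80 ≈ 138.7 → 139

N ≈ 139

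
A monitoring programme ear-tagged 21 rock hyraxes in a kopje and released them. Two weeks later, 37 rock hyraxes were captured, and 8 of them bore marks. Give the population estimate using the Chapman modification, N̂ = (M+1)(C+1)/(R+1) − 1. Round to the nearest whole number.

N̂ = (21+1)(37+1)/(8+1) − 1 = 22·38/9 − 1
= 836/9 − 1 ≈ 92.9 − 1 ≈ 91.9 → 92

N ≈ 92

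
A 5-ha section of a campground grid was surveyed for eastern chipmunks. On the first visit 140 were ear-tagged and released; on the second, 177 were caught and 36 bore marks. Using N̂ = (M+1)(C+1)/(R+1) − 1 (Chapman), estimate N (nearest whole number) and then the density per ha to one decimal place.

N̂ = 141·178/37 − 1 = 25098/37 − 1 ≈ 677.3 → 677
Density = N̂ / area = 677 / 5 ≈ 135.40 → 135.4 per ha

density ≈ 135.4 eastern chipmunks per ha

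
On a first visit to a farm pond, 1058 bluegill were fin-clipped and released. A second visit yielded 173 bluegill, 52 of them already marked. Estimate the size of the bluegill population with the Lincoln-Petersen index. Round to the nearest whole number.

N = (1058 × 173) / 52 = 183034 / 52 ≈ 3519.9 → 3520

N ≈ 3520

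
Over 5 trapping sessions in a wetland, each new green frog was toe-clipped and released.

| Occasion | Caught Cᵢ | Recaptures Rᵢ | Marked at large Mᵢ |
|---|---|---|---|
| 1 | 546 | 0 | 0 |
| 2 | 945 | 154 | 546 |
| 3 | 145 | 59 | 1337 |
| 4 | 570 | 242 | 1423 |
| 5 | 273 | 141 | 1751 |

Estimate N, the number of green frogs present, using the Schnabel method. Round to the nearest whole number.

N ≈ 3354

Σ MᵢCᵢ = 0·546 + 546·945 + 1337·145 + 1423·570 + 1751·273 = 0 + 515970 + 193865 + 811110 + 478023 = 1998968
Σ Rᵢ = 0 + 154 + 59 + 242 + 141 = 596
N̂ = 1998968 / 596 ≈ 3354.0 → 3354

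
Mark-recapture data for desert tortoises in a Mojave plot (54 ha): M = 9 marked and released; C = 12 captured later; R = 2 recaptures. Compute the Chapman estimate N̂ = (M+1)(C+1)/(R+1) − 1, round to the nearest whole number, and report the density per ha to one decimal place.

N̂ = 10·13/3 − 1 = 130/3 − 1 ≈ 42.3 → 42
Density = N̂ / area = 42 / 54 ≈ 0.78 → 0.8 per ha

density ≈ 0.8 desert tortoises per ha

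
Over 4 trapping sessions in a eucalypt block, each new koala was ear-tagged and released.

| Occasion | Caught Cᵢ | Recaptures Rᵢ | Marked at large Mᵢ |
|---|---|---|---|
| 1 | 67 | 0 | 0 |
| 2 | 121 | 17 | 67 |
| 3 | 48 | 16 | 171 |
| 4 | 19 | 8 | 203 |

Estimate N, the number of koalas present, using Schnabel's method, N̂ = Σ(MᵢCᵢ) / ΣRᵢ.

N = 492

Σ MᵢCᵢ = 0·67 + 67·121 + 171·48 + 203·19 = 0 + 8107 + 8208 + 3857 = 20172
Σ Rᵢ = 0 + 17 + 16 + 8 = 41
N̂ = 20172 / 41 = 492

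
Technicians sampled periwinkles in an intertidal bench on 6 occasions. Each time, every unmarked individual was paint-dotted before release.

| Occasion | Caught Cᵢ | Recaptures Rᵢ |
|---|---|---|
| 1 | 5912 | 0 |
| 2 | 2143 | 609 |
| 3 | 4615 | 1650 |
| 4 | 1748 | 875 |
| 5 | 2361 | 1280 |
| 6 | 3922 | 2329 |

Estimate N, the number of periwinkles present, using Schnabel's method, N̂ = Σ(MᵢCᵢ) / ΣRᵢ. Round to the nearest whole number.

Marked at large before each occasion: Mᵢ = Σⱼ<ᵢ (Cⱼ − Rⱼ) → M1=0, M2=5912, M3=7446, M4=10411, M5=11284, M6=12365
Σ MᵢCᵢ = 0·5912 + 5912·2143 + 7446·4615 + 10411·1748 + 11284·2361 + 12365·3922 = 0 + 12669416 + 34363290 + 18198428 + 26641524 + 48495530 = 140368188
Σ Rᵢ = 0 + 609 + 1650 + 875 + 1280 + 2329 = 6743
N̂ = 140368188 / 6743 ≈ 20816.9 → 20817

N ≈ 20,817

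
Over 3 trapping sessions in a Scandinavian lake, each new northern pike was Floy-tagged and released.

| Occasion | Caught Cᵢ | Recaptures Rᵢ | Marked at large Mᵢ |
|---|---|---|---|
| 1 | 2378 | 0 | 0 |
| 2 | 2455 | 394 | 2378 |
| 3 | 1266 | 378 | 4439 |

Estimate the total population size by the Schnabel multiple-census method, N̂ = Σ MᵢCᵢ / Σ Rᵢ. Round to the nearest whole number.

Σ MᵢCᵢ = 0·2378 + 2378·2455 + 4439·1266 = 0 + 5837990 + 5619774 = 11457764
Σ Rᵢ = 0 + 394 + 378 = 772
N̂ = 11457764 / 772 ≈ 14841.7 → 14842

N ≈ 14,842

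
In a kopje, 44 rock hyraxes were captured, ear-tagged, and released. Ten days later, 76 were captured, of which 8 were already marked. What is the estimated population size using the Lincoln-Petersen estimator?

N = (44 × 76) / 8 = 3344 / 8 = 418

N = 418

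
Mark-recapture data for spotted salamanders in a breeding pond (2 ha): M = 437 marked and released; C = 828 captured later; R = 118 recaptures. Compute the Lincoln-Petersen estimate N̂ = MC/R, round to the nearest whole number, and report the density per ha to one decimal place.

density ≈ 1533.0 spotted salamanders per ha

N̂ = 437·828/118 = 361836/118 ≈ 3066.4 → 3066
Density = N̂ / area = 3066 / 2 = 1533.0 per ha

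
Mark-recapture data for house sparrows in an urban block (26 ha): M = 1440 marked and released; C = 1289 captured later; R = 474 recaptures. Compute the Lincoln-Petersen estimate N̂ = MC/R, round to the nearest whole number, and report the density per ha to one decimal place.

density ≈ 150.6 house sparrows per ha

N̂ = 1440·1289/474 = 1856160/474 ≈ 3915.9 → 3916
Density = N̂ / area = 3916 / 26 ≈ 150.62 → 150.6 per ha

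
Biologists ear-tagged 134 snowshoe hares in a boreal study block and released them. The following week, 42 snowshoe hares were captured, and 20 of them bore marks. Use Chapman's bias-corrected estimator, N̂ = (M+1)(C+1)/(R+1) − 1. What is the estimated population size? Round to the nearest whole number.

N̂ = (134+1)(42+1)/(20+1) − 1 = 135·43/21 − 1
= 5805/21 − 1 ≈ 276.4 − 1 ≈ 275.4 → 275

N ≈ 275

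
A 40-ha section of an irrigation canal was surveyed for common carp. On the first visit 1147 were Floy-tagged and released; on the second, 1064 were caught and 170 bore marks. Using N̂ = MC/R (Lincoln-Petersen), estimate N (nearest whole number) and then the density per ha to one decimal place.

density ≈ 179.5 common carp per ha

N̂ = 1147·1064/170 = 1220408/170 ≈ 7178.9 → 7179
Density = N̂ / area = 7179 / 40 ≈ 179.47 → 179.5 per ha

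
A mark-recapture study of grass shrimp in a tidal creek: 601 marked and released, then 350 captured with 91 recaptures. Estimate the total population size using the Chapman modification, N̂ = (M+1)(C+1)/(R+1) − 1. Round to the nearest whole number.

N ≈ 2296

N̂ = (601+1)(350+1)/(91+1) − 1 = 602·351/92 − 1
= 211302/92 − 1 ≈ 2296.8 − 1 ≈ 2295.8 → 2296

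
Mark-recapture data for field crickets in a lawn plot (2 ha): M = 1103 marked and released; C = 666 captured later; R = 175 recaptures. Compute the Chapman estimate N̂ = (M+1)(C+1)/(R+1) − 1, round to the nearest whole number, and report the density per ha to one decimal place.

N̂ = 1104·667/176 − 1 = 736368/176 − 1 ≈ 4182.9 → 4183
Density = N̂ / area = 4183 / 2 ≈ 2091.50 → 2091.5 per ha

density ≈ 2091.5 field crickets per ha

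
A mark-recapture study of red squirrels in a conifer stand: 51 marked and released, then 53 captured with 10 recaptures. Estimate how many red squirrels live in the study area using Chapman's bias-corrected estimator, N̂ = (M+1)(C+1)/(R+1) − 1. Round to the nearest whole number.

N̂ = (51+1)(53+1)/(10+1) − 1 = 52·54/11 − 1
= 2808/11 − 1 ≈ 255.3 − 1 ≈ 254.3 → 254

N ≈ 254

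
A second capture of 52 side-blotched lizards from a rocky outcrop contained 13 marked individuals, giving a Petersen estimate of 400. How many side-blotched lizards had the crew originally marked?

From N = M·C/R: M = N·R / C = 400·13 / 52 = 5200 / 52 = 100.

M = 100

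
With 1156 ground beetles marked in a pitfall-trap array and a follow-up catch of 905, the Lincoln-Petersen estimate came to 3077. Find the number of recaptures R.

From N = M·C/R: R = M·C / N = 1156·905 / 3077 = 1046180 / 3077 = 340.

R = 340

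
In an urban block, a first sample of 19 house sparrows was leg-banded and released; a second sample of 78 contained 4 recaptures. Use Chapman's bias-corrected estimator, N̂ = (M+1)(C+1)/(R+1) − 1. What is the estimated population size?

N = 315

N̂ = (19+1)(78+1)/(4+1) − 1 = 20·79/5 − 1
= 1580/5 − 1 = 316 − 1 = 315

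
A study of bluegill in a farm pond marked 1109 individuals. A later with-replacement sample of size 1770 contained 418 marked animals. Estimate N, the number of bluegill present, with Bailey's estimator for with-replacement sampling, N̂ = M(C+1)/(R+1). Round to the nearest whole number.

N ≈ 4687

N̂ = 1109·(1770+1)/(418+1) = 1109·1771/419 = 1964039/419 ≈ 4687.4 → 4687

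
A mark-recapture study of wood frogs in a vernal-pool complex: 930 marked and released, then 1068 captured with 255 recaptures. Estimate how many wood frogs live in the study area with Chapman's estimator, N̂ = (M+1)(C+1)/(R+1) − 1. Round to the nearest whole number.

N ≈ 3887

N̂ = (930+1)(1068+1)/(255+1) − 1 = 931·1069/256 − 1
= 995239/256 − 1 ≈ 3887.7 − 1 ≈ 3886.7 → 3887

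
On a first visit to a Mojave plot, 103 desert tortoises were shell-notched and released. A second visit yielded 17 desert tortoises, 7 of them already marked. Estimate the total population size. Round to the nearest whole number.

N ≈ 250

N = (103 × 17) / 7 = 1751 / 7 ≈ 250.1 → 250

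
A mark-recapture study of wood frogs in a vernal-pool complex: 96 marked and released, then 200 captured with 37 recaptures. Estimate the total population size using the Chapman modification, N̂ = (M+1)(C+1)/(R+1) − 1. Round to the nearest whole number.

N ≈ 512

N̂ = (96+1)(200+1)/(37+1) − 1 = 97·201/38 − 1
= 19497/38 − 1 ≈ 513.1 − 1 ≈ 512.1 → 512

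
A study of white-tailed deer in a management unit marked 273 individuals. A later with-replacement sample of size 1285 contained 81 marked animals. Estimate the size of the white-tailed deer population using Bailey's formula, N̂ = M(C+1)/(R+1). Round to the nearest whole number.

N ≈ 4281

N̂ = 273·(1285+1)/(81+1) = 273·1286/82 = 351078/82 ≈ 4281.4 → 4281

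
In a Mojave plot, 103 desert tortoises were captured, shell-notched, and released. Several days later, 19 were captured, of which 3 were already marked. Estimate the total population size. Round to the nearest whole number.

N ≈ 652

Lincoln-Petersen assumes M/N = R/C, so N = M·C / R.
N = (103 × 19) / 3 = 1957 / 3 ≈ 652.3 → 652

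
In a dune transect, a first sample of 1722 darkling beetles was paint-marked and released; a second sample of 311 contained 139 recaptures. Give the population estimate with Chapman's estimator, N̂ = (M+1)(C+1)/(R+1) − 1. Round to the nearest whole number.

N̂ = (1722+1)(311+1)/(139+1) − 1 = 1723·312/140 − 1
= 537576/140 − 1 ≈ 3839.8 − 1 ≈ 3838.8 → 3839

N ≈ 3839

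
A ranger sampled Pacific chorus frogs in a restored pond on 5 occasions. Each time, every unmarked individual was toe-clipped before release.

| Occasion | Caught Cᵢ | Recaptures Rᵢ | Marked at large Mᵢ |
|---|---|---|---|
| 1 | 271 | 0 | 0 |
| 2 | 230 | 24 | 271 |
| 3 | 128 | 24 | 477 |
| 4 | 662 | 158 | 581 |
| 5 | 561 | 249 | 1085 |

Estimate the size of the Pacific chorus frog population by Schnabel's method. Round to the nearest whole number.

Σ MᵢCᵢ = 0·271 + 271·230 + 477·128 + 581·662 + 1085·561 = 0 + 62330 + 61056 + 384622 + 608685 = 1116693
Σ Rᵢ = 0 + 24 + 24 + 158 + 249 = 455
N̂ = 1116693 / 455 ≈ 2454.3 → 2454

N ≈ 2454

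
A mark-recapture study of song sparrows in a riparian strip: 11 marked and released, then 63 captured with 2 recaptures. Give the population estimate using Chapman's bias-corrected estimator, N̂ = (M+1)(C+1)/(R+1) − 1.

N̂ = (11+1)(63+1)/(2+1) − 1 = 12·64/3 − 1
= 768/3 − 1 = 256 − 1 = 255

N = 255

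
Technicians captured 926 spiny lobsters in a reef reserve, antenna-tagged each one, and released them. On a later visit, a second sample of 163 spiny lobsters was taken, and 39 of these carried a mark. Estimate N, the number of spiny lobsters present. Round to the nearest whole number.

If marked individuals mix randomly, R/C ≈ M/N, giving N ≈ M·C/R.
N = (926 × 163) / 39 = 150938 / 39 ≈ 3870.2 → 3870

N ≈ 3870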